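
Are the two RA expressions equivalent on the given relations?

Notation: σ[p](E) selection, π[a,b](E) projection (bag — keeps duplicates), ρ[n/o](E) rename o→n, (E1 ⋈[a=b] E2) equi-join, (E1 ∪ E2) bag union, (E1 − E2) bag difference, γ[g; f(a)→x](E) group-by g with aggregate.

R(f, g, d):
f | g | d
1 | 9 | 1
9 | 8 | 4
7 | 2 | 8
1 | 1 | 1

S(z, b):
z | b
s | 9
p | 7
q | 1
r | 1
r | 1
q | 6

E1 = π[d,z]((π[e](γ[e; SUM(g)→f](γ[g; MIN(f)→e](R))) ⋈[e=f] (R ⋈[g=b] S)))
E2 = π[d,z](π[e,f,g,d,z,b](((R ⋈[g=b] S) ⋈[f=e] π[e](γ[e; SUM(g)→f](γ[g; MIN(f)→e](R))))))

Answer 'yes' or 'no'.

E1 stepwise |·|:
  R → 4
  γ[g; MIN(f)→e](R) → 4
  γ[e; SUM(g)→f](γ[g; MIN(f)→e](R)) → 3
  π[e](γ[e; SUM(g)→f](γ[g; MIN(f)→e](R))) → 3
  R → 4
  S → 6
  (R ⋈[g=b] S) → 4
  (π[e](γ[e; SUM(g)→f](γ[g; MIN(f)→e](R))) ⋈[e=f] (R ⋈[g=b] S)) → 4
  π[d,z]((π[e](γ[e; SUM(g)→f](γ[g; MIN(f)→e](R))) ⋈[e=f] (R ⋈[g=b] S))) → 4
E2 stepwise |·|:
  R → 4
  S → 6
  (R ⋈[g=b] S) → 4
  R → 4
  γ[g; MIN(f)→e](R) → 4
  γ[e; SUM(g)→f](γ[g; MIN(f)→e](R)) → 3
  π[e](γ[e; SUM(g)→f](γ[g; MIN(f)→e](R))) → 3
  ((R ⋈[g=b] S) ⋈[f=e] π[e](γ[e; SUM(g)→f](γ[g; MIN(f)→e](R)))) → 4
  π[e,f,g,d,z,b](((R ⋈[g=b] S) ⋈[f=e] π[e](γ[e; SUM(g)→f](γ[g; MIN(f)→e](R))))) → 4
  π[d,z](π[e,f,g,d,z,b](((R ⋈[g=b] S) ⋈[f=e] π[e](γ[e; SUM(g)→f](γ[g; MIN(f)→e](R)))))) → 4

E1 and E2 produce the same multiset:
d | z
1 | q
1 | r
1 | r
1 | s

yes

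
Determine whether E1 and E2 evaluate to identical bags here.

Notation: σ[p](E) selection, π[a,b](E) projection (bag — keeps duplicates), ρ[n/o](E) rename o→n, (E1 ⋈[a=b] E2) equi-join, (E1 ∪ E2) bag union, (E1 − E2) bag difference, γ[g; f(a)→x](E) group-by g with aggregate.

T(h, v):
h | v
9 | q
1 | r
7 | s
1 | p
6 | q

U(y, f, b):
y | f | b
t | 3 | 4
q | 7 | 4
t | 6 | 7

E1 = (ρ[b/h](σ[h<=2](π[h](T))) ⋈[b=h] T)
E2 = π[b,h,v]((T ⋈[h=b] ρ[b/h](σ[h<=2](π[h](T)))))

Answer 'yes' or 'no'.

E1 per-node cardinality:
  T → 5
  π[h](T) → 5
  σ[h<=2](π[h](T)) → 2
  ρ[b/h](σ[h<=2](π[h](T))) → 2
  T → 5
  (ρ[b/h](σ[h<=2](π[h](T))) ⋈[b=h] T) → 4
E2 per-node cardinality:
  T → 5
  T → 5
  π[h](T) → 5
  σ[h<=2](π[h](T)) → 2
  ρ[b/h](σ[h<=2](π[h](T))) → 2
  (T ⋈[h=b] ρ[b/h](σ[h<=2](π[h](T)))) → 4
  π[b,h,v]((T ⋈[h=b] ρ[b/h](σ[h<=2](π[h](T))))) → 4

E1 and E2 produce the same multiset:
b | h | v
1 | 1 | p
1 | 1 | p
1 | 1 | r
1 | 1 | r

yes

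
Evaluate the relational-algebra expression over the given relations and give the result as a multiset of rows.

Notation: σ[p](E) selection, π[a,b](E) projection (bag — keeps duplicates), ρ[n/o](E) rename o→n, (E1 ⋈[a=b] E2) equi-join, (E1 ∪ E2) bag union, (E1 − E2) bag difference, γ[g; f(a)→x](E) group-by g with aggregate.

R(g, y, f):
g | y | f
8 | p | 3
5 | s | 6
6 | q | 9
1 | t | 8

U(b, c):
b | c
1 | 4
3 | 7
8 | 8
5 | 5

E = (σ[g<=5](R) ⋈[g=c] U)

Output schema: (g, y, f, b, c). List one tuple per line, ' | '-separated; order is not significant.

Stepwise |·|:
  R → 4
  σ[g<=5](R) → 2
  U → 4
  (σ[g<=5](R) ⋈[g=c] U) → 1

== RESULT ==
g | y | f | b | c
5 | s | 6 | 5 | 5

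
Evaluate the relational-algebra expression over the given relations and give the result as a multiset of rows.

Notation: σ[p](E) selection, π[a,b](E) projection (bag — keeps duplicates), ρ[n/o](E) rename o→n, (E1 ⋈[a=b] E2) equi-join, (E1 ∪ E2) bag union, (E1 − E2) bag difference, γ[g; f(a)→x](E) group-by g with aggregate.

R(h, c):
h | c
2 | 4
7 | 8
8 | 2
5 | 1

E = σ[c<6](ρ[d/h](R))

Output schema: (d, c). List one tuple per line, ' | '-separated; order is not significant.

Stepwise |·|:
  R → 4
  ρ[d/h](R) → 4
  σ[c<6](ρ[d/h](R)) → 3

== RESULT ==
d | c
2 | 4
5 | 1
8 | 2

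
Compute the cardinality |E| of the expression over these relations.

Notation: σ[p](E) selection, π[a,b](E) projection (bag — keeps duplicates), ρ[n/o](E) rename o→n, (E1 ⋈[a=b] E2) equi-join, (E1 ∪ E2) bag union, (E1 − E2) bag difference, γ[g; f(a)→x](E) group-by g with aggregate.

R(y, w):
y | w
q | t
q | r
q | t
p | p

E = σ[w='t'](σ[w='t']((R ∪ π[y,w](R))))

Stepwise |·|:
  R → 4
  R → 4
  π[y,w](R) → 4
  (R ∪ π[y,w](R)) → 8
  σ[w='t']((R ∪ π[y,w](R))) → 4
  σ[w='t'](σ[w='t']((R ∪ π[y,w](R)))) → 4

|E| = 4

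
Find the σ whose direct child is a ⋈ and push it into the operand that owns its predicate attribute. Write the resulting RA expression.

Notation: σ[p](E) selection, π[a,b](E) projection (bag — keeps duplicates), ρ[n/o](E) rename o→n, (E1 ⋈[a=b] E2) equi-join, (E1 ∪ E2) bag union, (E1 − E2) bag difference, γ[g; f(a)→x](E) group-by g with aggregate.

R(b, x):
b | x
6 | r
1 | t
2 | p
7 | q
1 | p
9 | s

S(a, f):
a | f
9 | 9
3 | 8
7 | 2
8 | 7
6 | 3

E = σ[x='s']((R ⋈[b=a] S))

σ filters on x, owned by the left side.
E' = (σ[x='s'](R) ⋈[b=a] S)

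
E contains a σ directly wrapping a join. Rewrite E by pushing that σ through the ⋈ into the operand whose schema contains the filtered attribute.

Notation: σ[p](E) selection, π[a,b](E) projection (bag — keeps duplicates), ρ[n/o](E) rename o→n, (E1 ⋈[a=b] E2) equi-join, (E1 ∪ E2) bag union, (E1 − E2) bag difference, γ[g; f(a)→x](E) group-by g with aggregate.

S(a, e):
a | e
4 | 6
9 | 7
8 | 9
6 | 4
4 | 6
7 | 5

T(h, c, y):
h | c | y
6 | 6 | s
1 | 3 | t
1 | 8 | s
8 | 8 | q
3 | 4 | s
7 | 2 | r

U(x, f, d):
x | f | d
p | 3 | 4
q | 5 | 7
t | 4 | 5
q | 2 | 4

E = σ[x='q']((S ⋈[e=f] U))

σ filters on x, owned by the right side.
E' = (S ⋈[e=f] σ[x='q'](U))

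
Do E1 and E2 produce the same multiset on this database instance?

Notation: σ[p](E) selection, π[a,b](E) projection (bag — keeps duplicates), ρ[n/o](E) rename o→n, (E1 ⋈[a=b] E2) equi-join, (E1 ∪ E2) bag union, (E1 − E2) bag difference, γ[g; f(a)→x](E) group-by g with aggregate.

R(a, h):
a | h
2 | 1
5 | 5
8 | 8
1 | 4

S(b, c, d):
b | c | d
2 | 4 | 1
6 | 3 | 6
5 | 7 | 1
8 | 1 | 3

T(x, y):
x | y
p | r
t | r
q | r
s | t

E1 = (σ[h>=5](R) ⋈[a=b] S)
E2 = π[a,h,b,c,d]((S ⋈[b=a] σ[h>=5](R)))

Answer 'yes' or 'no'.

E1 per-node cardinality:
  R → 4
  σ[h>=5](R) → 2
  S → 4
  (σ[h>=5](R) ⋈[a=b] S) → 2
E2 per-node cardinality:
  S → 4
  R → 4
  σ[h>=5](R) → 2
  (S ⋈[b=a] σ[h>=5](R)) → 2
  π[a,h,b,c,d]((S ⋈[b=a] σ[h>=5](R))) → 2

E1 and E2 produce the same multiset:
a | h | b | c | d
5 | 5 | 5 | 7 | 1
8 | 8 | 8 | 1 | 3

yes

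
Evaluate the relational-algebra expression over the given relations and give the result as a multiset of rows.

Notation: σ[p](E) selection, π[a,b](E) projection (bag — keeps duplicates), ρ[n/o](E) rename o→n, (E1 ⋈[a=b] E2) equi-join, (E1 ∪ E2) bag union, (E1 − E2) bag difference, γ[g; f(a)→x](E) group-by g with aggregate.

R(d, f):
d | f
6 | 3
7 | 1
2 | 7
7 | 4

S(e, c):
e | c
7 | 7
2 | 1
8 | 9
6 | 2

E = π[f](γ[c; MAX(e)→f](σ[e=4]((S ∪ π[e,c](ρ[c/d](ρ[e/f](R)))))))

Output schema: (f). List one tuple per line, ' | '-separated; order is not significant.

Row counts bottom-up:
  S → 4
  R → 4
  ρ[e/f](R) → 4
  ρ[c/d](ρ[e/f](R)) → 4
  π[e,c](ρ[c/d](ρ[e/f](R))) → 4
  (S ∪ π[e,c](ρ[c/d](ρ[e/f](R)))) → 8
  σ[e=4]((S ∪ π[e,c](ρ[c/d](ρ[e/f](R))))) → 1
  γ[c; MAX(e)→f](σ[e=4]((S ∪ π[e,c](ρ[c/d](ρ[e/f](R)))))) → 1
  π[f](γ[c; MAX(e)→f](σ[e=4]((S ∪ π[e,c](ρ[c/d](ρ[e/f](R))))))) → 1

== RESULT ==
f
4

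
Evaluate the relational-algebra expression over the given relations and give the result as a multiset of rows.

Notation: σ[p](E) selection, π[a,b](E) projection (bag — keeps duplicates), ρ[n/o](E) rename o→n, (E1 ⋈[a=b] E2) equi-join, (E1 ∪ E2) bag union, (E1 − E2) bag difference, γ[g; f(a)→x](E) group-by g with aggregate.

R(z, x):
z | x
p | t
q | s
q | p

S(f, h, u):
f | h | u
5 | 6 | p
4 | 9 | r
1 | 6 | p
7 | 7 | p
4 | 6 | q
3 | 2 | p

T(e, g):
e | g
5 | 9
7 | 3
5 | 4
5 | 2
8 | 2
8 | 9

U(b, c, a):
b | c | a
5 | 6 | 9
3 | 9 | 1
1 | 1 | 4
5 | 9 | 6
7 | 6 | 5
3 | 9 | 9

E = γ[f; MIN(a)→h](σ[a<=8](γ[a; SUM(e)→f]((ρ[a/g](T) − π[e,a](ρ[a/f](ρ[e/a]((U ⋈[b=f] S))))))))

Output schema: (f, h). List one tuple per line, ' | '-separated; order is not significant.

Subexpression sizes:
  T → 6
  ρ[a/g](T) → 6
  U → 6
  S → 6
  (U ⋈[b=f] S) → 6
  ρ[e/a]((U ⋈[b=f] S)) → 6
  ρ[a/f](ρ[e/a]((U ⋈[b=f] S))) → 6
  π[e,a](ρ[a/f](ρ[e/a]((U ⋈[b=f] S)))) → 6
  (ρ[a/g](T) − π[e,a](ρ[a/f](ρ[e/a]((U ⋈[b=f] S))))) → 6
  γ[a; SUM(e)→f]((ρ[a/g](T) − π[e,a](ρ[a/f](ρ[e/a]((U ⋈[b=f] S)))))) → 4
  σ[a<=8](γ[a; SUM(e)→f]((ρ[a/g](T) − π[e,a](ρ[a/f](ρ[e/a]((U ⋈[b=f] S))))))) → 3
  γ[f; MIN(a)→h](σ[a<=8](γ[a; SUM(e)→f]((ρ[a/g](T) − π[e,a](ρ[a/f](ρ[e/a]((U ⋈[b=f] S)))))))) → 3

== RESULT ==
f | h
5 | 4
7 | 3
13 | 2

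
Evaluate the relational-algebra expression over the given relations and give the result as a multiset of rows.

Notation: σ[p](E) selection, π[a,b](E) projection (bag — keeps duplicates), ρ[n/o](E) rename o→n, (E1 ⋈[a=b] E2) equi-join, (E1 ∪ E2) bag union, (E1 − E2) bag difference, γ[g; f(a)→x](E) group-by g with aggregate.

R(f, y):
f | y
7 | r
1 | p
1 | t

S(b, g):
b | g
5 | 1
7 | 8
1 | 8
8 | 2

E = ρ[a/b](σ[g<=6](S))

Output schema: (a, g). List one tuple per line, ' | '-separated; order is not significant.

Row counts bottom-up:
  S → 4
  σ[g<=6](S) → 2
  ρ[a/b](σ[g<=6](S)) → 2

== RESULT ==
a | g
5 | 1
8 | 2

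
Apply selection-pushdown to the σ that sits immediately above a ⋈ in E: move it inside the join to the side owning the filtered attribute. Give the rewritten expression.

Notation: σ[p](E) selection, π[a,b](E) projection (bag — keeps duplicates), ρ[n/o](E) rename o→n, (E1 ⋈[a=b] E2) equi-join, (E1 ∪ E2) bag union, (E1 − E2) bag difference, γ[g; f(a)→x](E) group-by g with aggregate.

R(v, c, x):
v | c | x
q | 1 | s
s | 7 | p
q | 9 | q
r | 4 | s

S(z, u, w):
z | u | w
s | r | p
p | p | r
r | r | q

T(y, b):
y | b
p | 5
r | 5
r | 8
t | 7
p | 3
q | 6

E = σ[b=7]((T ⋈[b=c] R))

σ filters on b, owned by the left side.
E' = (σ[b=7](T) ⋈[b=c] R)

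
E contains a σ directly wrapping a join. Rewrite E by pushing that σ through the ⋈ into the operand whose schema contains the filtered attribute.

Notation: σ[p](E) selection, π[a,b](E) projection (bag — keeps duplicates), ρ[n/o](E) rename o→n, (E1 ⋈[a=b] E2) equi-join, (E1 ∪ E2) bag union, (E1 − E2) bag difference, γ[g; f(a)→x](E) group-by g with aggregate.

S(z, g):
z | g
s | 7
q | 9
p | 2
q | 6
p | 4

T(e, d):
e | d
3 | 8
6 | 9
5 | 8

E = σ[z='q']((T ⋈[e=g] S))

σ filters on z, owned by the right side.
E' = (T ⋈[e=g] σ[z='q'](S))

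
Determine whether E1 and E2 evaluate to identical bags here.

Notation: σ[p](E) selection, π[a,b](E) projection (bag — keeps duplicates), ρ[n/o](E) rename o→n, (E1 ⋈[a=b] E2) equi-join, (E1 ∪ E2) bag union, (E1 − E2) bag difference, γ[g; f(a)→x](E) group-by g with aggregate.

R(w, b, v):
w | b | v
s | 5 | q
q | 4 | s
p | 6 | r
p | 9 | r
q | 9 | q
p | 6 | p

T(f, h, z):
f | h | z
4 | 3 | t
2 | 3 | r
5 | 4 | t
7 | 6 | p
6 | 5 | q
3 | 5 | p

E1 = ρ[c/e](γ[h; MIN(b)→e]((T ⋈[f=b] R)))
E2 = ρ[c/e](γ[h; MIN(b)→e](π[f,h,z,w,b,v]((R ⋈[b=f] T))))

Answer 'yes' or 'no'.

E1 stepwise |·|:
  T → 6
  R → 6
  (T ⋈[f=b] R) → 4
  γ[h; MIN(b)→e]((T ⋈[f=b] R)) → 3
  ρ[c/e](γ[h; MIN(b)→e]((T ⋈[f=b] R))) → 3
E2 stepwise |·|:
  R → 6
  T → 6
  (R ⋈[b=f] T) → 4
  π[f,h,z,w,b,v]((R ⋈[b=f] T)) → 4
  γ[h; MIN(b)→e](π[f,h,z,w,b,v]((R ⋈[b=f] T))) → 3
  ρ[c/e](γ[h; MIN(b)→e](π[f,h,z,w,b,v]((R ⋈[b=f] T)))) → 3

E1 and E2 produce the same multiset:
h | c
3 | 4
4 | 5
5 | 6

yes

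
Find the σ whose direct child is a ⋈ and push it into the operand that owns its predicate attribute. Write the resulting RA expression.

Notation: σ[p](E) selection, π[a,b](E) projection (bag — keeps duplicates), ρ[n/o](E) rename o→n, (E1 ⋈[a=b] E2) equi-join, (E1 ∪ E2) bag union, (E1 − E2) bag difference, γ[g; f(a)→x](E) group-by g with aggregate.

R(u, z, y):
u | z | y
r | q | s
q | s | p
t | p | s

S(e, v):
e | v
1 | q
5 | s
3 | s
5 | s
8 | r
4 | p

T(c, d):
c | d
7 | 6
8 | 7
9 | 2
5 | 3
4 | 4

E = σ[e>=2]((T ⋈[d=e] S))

σ filters on e, owned by the right side.
E' = (T ⋈[d=e] σ[e>=2](S))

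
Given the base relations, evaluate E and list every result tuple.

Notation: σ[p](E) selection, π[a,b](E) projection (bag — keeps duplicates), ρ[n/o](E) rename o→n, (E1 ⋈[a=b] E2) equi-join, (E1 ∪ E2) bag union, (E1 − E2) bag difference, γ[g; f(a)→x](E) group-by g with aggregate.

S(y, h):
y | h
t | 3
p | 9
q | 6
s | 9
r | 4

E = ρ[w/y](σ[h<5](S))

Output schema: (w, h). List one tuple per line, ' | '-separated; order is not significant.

Subexpression sizes:
  S → 5
  σ[h<5](S) → 2
  ρ[w/y](σ[h<5](S)) → 2

== RESULT ==
w | h
r | 4
t | 3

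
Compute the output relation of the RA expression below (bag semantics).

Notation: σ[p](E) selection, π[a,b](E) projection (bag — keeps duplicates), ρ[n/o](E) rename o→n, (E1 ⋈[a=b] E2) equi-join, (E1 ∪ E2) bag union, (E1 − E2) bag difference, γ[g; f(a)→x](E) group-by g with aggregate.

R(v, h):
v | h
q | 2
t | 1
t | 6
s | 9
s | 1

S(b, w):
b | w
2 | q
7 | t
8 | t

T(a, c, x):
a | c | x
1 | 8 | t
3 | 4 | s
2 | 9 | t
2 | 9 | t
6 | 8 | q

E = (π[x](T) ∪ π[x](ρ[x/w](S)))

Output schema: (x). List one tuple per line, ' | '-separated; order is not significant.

Per-node cardinality:
  T → 5
  π[x](T) → 5
  S → 3
  ρ[x/w](S) → 3
  π[x](ρ[x/w](S)) → 3
  (π[x](T) ∪ π[x](ρ[x/w](S))) → 8

== RESULT ==
x
q
q
s
t
t
t
t
t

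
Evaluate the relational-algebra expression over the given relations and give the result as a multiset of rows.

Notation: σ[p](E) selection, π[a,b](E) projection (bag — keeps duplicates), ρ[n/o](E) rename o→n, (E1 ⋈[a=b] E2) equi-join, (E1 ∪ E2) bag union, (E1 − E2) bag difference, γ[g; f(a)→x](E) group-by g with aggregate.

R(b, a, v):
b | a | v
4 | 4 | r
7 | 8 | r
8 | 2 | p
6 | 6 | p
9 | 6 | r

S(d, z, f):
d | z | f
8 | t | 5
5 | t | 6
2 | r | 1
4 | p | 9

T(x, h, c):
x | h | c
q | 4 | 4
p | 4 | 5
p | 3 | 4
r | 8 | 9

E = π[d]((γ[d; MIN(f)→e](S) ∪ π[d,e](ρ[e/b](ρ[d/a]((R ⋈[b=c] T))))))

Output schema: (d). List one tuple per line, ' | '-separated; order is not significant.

Subexpression sizes:
  S → 4
  γ[d; MIN(f)→e](S) → 4
  R → 5
  T → 4
  (R ⋈[b=c] T) → 3
  ρ[d/a]((R ⋈[b=c] T)) → 3
  ρ[e/b](ρ[d/a]((R ⋈[b=c] T))) → 3
  π[d,e](ρ[e/b](ρ[d/a]((R ⋈[b=c] T)))) → 3
  (γ[d; MIN(f)→e](S) ∪ π[d,e](ρ[e/b](ρ[d/a]((R ⋈[b=c] T))))) → 7
  π[d]((γ[d; MIN(f)→e](S) ∪ π[d,e](ρ[e/b](ρ[d/a]((R ⋈[b=c] T)))))) → 7

== RESULT ==
d
2
4
4
4
5
6
8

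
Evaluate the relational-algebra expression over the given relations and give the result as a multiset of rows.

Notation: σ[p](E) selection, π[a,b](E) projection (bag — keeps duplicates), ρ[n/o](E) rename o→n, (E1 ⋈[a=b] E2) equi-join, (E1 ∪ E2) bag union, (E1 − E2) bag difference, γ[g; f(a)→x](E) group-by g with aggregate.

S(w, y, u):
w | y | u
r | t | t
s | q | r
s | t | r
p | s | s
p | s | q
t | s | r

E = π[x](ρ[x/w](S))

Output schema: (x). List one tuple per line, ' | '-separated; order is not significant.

Row counts bottom-up:
  S → 6
  ρ[x/w](S) → 6
  π[x](ρ[x/w](S)) → 6

== RESULT ==
x
p
p
r
s
s
t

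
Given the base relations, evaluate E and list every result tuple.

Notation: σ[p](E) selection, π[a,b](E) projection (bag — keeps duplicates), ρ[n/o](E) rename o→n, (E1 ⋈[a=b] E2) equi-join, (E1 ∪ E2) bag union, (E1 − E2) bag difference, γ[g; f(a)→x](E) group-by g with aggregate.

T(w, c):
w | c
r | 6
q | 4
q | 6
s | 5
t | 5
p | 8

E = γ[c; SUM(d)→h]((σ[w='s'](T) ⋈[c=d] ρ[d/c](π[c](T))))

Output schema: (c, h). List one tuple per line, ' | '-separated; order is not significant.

Stepwise |·|:
  T → 6
  σ[w='s'](T) → 1
  T → 6
  π[c](T) → 6
  ρ[d/c](π[c](T)) → 6
  (σ[w='s'](T) ⋈[c=d] ρ[d/c](π[c](T))) → 2
  γ[c; SUM(d)→h]((σ[w='s'](T) ⋈[c=d] ρ[d/c](π[c](T)))) → 1

== RESULT ==
c | h
5 | 10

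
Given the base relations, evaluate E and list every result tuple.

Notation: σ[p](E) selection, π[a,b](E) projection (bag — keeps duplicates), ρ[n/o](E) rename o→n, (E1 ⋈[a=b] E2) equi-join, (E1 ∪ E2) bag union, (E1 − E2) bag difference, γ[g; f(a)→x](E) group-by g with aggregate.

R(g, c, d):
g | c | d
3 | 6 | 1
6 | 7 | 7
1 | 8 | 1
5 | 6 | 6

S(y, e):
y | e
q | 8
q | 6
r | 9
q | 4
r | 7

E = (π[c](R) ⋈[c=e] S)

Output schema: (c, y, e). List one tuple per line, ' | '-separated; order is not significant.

Stepwise |·|:
  R → 4
  π[c](R) → 4
  S → 5
  (π[c](R) ⋈[c=e] S) → 4

== RESULT ==
c | y | e
6 | q | 6
6 | q | 6
7 | r | 7
8 | q | 8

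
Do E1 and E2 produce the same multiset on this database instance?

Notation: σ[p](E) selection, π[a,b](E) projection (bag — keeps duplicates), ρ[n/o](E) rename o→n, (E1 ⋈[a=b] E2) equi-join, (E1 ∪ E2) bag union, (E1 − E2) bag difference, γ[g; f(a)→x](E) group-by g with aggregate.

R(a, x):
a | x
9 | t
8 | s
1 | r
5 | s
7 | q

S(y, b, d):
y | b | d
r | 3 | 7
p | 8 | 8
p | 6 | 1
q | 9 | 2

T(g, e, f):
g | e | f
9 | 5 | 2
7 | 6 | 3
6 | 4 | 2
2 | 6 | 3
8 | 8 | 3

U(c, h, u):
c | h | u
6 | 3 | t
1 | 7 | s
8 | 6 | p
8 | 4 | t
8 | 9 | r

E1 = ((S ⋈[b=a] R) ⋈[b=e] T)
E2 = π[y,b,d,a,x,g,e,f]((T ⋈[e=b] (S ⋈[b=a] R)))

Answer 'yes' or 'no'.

E1 per-node cardinality:
  S → 4
  R → 5
  (S ⋈[b=a] R) → 2
  T → 5
  ((S ⋈[b=a] R) ⋈[b=e] T) → 1
E2 per-node cardinality:
  T → 5
  S → 4
  R → 5
  (S ⋈[b=a] R) → 2
  (T ⋈[e=b] (S ⋈[b=a] R)) → 1
  π[y,b,d,a,x,g,e,f]((T ⋈[e=b] (S ⋈[b=a] R))) → 1

E1 and E2 produce the same multiset:
y | b | d | a | x | g | e | f
p | 8 | 8 | 8 | s | 8 | 8 | 3

yes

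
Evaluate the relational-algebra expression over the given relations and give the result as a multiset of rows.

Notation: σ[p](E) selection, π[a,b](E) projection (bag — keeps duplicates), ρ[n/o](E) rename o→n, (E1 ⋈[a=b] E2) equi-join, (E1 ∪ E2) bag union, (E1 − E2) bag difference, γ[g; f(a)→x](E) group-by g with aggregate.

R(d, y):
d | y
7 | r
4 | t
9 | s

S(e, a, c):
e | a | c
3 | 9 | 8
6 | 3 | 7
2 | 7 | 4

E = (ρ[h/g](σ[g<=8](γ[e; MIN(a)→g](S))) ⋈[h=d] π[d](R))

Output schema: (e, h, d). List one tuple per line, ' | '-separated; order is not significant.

Subexpression sizes:
  S → 3
  γ[e; MIN(a)→g](S) → 3
  σ[g<=8](γ[e; MIN(a)→g](S)) → 2
  ρ[h/g](σ[g<=8](γ[e; MIN(a)→g](S))) → 2
  R → 3
  π[d](R) → 3
  (ρ[h/g](σ[g<=8](γ[e; MIN(a)→g](S))) ⋈[h=d] π[d](R)) → 1

== RESULT ==
e | h | d
2 | 7 | 7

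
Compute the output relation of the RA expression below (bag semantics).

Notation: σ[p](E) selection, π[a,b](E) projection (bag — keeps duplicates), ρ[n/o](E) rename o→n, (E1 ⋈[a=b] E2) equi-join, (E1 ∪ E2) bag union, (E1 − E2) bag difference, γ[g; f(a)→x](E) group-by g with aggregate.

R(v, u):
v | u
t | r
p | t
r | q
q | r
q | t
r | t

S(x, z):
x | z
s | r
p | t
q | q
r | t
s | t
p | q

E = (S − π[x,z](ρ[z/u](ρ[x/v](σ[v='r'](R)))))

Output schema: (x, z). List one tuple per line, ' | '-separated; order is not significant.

Per-node cardinality:
  S → 6
  R → 6
  σ[v='r'](R) → 2
  ρ[x/v](σ[v='r'](R)) → 2
  ρ[z/u](ρ[x/v](σ[v='r'](R))) → 2
  π[x,z](ρ[z/u](ρ[x/v](σ[v='r'](R)))) → 2
  (S − π[x,z](ρ[z/u](ρ[x/v](σ[v='r'](R))))) → 5

== RESULT ==
x | z
p | q
p | t
q | q
s | r
s | t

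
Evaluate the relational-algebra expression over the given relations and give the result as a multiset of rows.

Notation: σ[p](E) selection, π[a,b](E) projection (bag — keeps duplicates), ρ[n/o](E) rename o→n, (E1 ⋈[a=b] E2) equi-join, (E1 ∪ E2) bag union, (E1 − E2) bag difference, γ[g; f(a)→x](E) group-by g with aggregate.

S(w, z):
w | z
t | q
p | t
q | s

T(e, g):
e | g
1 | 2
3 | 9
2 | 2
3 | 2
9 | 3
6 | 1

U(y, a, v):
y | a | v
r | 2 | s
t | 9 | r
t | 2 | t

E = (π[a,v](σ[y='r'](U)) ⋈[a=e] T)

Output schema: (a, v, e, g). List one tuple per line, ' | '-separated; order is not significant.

Row counts bottom-up:
  U → 3
  σ[y='r'](U) → 1
  π[a,v](σ[y='r'](U)) → 1
  T → 6
  (π[a,v](σ[y='r'](U)) ⋈[a=e] T) → 1

== RESULT ==
a | v | e | g
2 | s | 2 | 2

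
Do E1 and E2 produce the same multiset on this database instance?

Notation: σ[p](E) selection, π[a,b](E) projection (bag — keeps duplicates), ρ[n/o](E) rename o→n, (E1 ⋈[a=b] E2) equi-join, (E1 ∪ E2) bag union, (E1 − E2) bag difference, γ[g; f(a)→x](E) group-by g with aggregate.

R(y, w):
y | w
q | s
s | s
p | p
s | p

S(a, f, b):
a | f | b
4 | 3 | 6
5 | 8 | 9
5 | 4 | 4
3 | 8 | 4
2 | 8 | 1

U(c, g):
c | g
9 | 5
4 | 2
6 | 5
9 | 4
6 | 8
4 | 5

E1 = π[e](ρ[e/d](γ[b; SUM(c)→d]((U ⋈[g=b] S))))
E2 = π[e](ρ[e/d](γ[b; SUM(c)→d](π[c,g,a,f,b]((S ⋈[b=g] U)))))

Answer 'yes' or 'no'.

E1 row counts bottom-up:
  U → 6
  S → 5
  (U ⋈[g=b] S) → 2
  γ[b; SUM(c)→d]((U ⋈[g=b] S)) → 1
  ρ[e/d](γ[b; SUM(c)→d]((U ⋈[g=b] S))) → 1
  π[e](ρ[e/d](γ[b; SUM(c)→d]((U ⋈[g=b] S)))) → 1
E2 row counts bottom-up:
  S → 5
  U → 6
  (S ⋈[b=g] U) → 2
  π[c,g,a,f,b]((S ⋈[b=g] U)) → 2
  γ[b; SUM(c)→d](π[c,g,a,f,b]((S ⋈[b=g] U))) → 1
  ρ[e/d](γ[b; SUM(c)→d](π[c,g,a,f,b]((S ⋈[b=g] U)))) → 1
  π[e](ρ[e/d](γ[b; SUM(c)→d](π[c,g,a,f,b]((S ⋈[b=g] U))))) → 1

E1 and E2 produce the same multiset:
e
18

yes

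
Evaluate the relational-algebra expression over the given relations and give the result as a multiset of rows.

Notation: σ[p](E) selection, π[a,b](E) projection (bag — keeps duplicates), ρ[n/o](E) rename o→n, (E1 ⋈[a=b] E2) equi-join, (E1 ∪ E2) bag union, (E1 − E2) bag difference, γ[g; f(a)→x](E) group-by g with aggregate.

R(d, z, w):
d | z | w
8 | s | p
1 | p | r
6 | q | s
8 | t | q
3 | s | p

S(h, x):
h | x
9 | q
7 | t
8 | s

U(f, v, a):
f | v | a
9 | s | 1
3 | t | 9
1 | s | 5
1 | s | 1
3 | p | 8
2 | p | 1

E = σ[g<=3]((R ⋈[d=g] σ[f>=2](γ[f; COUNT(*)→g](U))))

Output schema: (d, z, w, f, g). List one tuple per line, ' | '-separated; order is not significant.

Stepwise |·|:
  R → 5
  U → 6
  γ[f; COUNT(*)→g](U) → 4
  σ[f>=2](γ[f; COUNT(*)→g](U)) → 3
  (R ⋈[d=g] σ[f>=2](γ[f; COUNT(*)→g](U))) → 2
  σ[g<=3]((R ⋈[d=g] σ[f>=2](γ[f; COUNT(*)→g](U)))) → 2

== RESULT ==
d | z | w | f | g
1 | p | r | 2 | 1
1 | p | r | 9 | 1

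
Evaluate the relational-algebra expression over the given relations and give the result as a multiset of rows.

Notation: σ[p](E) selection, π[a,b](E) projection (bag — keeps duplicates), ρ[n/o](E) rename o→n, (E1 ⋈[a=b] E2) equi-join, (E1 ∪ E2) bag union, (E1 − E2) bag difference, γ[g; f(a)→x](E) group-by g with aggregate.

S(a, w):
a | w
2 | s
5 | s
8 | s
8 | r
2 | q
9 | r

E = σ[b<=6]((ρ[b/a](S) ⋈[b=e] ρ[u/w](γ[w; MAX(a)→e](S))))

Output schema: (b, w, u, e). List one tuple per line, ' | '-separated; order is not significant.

Per-node cardinality:
  S → 6
  ρ[b/a](S) → 6
  S → 6
  γ[w; MAX(a)→e](S) → 3
  ρ[u/w](γ[w; MAX(a)→e](S)) → 3
  (ρ[b/a](S) ⋈[b=e] ρ[u/w](γ[w; MAX(a)→e](S))) → 5
  σ[b<=6]((ρ[b/a](S) ⋈[b=e] ρ[u/w](γ[w; MAX(a)→e](S)))) → 2

== RESULT ==
b | w | u | e
2 | q | q | 2
2 | s | q | 2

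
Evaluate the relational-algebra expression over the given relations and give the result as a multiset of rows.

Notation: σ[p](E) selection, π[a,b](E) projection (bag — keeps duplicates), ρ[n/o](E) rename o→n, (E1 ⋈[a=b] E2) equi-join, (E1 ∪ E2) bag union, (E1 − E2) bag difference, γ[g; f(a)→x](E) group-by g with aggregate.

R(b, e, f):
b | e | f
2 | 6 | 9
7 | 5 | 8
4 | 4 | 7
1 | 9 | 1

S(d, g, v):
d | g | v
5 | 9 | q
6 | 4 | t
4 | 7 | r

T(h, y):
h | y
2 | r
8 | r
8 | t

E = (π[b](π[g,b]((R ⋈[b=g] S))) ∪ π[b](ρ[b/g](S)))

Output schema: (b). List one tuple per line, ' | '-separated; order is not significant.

Subexpression sizes:
  R → 4
  S → 3
  (R ⋈[b=g] S) → 2
  π[g,b]((R ⋈[b=g] S)) → 2
  π[b](π[g,b]((R ⋈[b=g] S))) → 2
  S → 3
  ρ[b/g](S) → 3
  π[b](ρ[b/g](S)) → 3
  (π[b](π[g,b]((R ⋈[b=g] S))) ∪ π[b](ρ[b/g](S))) → 5

== RESULT ==
b
4
4
7
7
9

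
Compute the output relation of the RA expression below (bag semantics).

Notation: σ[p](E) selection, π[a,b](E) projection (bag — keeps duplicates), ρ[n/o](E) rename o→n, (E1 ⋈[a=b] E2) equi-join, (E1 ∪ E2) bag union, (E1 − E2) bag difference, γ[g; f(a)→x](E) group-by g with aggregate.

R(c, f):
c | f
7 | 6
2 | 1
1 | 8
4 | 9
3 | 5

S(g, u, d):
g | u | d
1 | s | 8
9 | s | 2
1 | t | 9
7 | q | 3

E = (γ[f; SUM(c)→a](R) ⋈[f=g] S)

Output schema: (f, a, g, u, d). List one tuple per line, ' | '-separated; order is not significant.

Row counts bottom-up:
  R → 5
  γ[f; SUM(c)→a](R) → 5
  S → 4
  (γ[f; SUM(c)→a](R) ⋈[f=g] S) → 3

== RESULT ==
f | a | g | u | d
1 | 2 | 1 | s | 8
1 | 2 | 1 | t | 9
9 | 4 | 9 | s | 2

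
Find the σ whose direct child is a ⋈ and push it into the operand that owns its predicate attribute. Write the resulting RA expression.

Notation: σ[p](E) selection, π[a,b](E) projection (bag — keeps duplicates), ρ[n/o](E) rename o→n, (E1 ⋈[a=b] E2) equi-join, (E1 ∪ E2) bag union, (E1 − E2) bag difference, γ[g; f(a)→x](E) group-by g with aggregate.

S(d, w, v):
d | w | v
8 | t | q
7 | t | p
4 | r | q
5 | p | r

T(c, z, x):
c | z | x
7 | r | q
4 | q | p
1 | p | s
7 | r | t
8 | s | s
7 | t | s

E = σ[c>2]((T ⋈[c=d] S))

σ filters on c, owned by the left side.
E' = (σ[c>2](T) ⋈[c=d] S)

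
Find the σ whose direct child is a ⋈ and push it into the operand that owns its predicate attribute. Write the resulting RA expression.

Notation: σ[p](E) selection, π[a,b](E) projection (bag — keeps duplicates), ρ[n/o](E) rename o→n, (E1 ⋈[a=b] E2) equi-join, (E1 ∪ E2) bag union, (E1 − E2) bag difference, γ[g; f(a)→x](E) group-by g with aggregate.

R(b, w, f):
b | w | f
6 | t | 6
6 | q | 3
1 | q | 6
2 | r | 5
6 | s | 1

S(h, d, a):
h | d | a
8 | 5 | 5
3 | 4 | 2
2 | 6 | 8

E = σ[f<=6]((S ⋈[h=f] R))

σ filters on f, owned by the right side.
E' = (S ⋈[h=f] σ[f<=6](R))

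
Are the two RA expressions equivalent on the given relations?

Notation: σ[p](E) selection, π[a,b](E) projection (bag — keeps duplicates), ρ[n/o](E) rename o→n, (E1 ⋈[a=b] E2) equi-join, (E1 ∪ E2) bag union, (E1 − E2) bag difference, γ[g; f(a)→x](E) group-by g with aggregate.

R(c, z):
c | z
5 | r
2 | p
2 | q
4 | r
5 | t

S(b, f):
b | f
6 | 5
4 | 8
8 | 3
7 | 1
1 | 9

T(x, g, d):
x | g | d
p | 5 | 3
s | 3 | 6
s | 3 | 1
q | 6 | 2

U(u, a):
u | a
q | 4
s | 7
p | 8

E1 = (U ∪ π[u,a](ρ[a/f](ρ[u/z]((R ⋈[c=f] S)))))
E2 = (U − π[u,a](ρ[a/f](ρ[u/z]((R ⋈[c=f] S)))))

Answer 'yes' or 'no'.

E1 row counts bottom-up:
  U → 3
  R → 5
  S → 5
  (R ⋈[c=f] S) → 2
  ρ[u/z]((R ⋈[c=f] S)) → 2
  ρ[a/f](ρ[u/z]((R ⋈[c=f] S))) → 2
  π[u,a](ρ[a/f](ρ[u/z]((R ⋈[c=f] S)))) → 2
  (U ∪ π[u,a](ρ[a/f](ρ[u/z]((R ⋈[c=f] S))))) → 5
E2 row counts bottom-up:
  U → 3
  R → 5
  S → 5
  (R ⋈[c=f] S) → 2
  ρ[u/z]((R ⋈[c=f] S)) → 2
  ρ[a/f](ρ[u/z]((R ⋈[c=f] S))) → 2
  π[u,a](ρ[a/f](ρ[u/z]((R ⋈[c=f] S)))) → 2
  (U − π[u,a](ρ[a/f](ρ[u/z]((R ⋈[c=f] S))))) → 3

E1 result:
u | a
p | 8
q | 4
r | 5
s | 7
t | 5
E2 result:
u | a
p | 8
q | 4
s | 7
Witness: ('r', 5) appears 1× in E1 but 0× in E2.

no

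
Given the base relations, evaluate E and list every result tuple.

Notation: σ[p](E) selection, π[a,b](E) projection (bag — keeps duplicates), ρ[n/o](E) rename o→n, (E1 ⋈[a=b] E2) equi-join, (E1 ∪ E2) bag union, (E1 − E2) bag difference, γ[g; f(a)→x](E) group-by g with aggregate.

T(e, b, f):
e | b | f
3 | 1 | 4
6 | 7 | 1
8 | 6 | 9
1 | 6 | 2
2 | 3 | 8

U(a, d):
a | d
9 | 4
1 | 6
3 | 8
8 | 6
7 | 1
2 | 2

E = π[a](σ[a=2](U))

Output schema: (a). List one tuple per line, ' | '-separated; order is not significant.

Subexpression sizes:
  U → 6
  σ[a=2](U) → 1
  π[a](σ[a=2](U)) → 1

== RESULT ==
a
2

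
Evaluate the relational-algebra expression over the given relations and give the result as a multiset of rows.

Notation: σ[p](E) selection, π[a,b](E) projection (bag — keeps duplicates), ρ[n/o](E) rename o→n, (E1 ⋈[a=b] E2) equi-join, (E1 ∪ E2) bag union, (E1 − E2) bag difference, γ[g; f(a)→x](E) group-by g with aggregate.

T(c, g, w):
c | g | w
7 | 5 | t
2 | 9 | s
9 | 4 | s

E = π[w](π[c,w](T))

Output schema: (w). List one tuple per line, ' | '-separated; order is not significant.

Stepwise |·|:
  T → 3
  π[c,w](T) → 3
  π[w](π[c,w](T)) → 3

== RESULT ==
w
s
s
t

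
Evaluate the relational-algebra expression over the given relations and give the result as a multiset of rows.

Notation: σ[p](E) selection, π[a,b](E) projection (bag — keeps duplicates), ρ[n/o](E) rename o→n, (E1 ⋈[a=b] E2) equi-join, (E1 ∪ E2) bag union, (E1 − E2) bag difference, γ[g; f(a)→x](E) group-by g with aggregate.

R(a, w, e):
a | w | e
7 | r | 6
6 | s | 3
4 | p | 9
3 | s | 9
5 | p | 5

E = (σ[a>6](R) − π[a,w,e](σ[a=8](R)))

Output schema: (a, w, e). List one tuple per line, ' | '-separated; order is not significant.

Row counts bottom-up:
  R → 5
  σ[a>6](R) → 1
  R → 5
  σ[a=8](R) → 0
  π[a,w,e](σ[a=8](R)) → 0
  (σ[a>6](R) − π[a,w,e](σ[a=8](R))) → 1

== RESULT ==
a | w | e
7 | r | 6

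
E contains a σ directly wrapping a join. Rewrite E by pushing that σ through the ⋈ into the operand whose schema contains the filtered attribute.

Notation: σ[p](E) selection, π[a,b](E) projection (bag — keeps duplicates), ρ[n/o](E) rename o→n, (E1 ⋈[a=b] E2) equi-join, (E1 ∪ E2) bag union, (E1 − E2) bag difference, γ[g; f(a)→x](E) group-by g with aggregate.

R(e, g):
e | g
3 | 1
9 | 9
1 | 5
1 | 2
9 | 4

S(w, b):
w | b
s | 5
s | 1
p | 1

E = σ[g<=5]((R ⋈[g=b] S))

σ filters on g, owned by the left side.
E' = (σ[g<=5](R) ⋈[g=b] S)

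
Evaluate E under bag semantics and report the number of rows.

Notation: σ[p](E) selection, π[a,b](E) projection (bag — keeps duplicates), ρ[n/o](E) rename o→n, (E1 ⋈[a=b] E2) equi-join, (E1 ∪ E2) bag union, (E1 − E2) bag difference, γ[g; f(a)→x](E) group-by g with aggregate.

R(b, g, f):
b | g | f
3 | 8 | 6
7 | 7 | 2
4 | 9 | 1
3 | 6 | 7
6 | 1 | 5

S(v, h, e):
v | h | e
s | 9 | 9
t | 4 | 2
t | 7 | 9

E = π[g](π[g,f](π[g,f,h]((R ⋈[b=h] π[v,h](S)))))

Subexpression sizes:
  R → 5
  S → 3
  π[v,h](S) → 3
  (R ⋈[b=h] π[v,h](S)) → 2
  π[g,f,h]((R ⋈[b=h] π[v,h](S))) → 2
  π[g,f](π[g,f,h]((R ⋈[b=h] π[v,h](S)))) → 2
  π[g](π[g,f](π[g,f,h]((R ⋈[b=h] π[v,h](S))))) → 2

|E| = 2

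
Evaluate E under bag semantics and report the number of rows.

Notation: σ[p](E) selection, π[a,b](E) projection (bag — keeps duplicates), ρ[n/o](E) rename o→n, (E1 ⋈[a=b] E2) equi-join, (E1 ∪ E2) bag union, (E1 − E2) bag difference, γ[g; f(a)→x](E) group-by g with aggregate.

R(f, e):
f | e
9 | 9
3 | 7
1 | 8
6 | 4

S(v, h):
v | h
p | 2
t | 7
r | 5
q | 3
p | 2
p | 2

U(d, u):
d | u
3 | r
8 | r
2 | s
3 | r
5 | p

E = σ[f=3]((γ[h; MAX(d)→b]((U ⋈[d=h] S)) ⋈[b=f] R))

Subexpression sizes:
  U → 5
  S → 6
  (U ⋈[d=h] S) → 6
  γ[h; MAX(d)→b]((U ⋈[d=h] S)) → 3
  R → 4
  (γ[h; MAX(d)→b]((U ⋈[d=h] S)) ⋈[b=f] R) → 1
  σ[f=3]((γ[h; MAX(d)→b]((U ⋈[d=h] S)) ⋈[b=f] R)) → 1

|E| = 1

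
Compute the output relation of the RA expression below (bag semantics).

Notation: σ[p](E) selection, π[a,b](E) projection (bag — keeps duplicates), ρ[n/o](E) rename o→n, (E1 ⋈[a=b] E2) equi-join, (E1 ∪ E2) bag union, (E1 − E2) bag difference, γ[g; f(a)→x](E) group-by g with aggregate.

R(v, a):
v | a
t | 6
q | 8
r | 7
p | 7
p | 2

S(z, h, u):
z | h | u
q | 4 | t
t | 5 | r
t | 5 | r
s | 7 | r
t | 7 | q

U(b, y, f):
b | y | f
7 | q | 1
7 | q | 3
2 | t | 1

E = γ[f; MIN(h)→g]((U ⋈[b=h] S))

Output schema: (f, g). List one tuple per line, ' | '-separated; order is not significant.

Stepwise |·|:
  U → 3
  S → 5
  (U ⋈[b=h] S) → 4
  γ[f; MIN(h)→g]((U ⋈[b=h] S)) → 2

== RESULT ==
f | g
1 | 7
3 | 7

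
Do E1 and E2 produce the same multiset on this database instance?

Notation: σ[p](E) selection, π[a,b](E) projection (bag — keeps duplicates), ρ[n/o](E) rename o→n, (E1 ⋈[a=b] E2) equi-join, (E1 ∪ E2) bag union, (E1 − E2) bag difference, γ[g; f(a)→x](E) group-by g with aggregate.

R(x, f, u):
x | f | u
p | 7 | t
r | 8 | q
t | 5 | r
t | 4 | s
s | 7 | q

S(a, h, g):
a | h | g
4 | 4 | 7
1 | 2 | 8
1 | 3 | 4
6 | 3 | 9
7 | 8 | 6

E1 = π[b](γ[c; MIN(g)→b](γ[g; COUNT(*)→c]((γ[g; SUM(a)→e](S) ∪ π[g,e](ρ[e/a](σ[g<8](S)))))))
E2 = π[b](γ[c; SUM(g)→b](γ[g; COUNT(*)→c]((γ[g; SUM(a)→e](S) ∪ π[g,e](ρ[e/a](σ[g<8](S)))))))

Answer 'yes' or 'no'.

E1 stepwise |·|:
  S → 5
  γ[g; SUM(a)→e](S) → 5
  S → 5
  σ[g<8](S) → 3
  ρ[e/a](σ[g<8](S)) → 3
  π[g,e](ρ[e/a](σ[g<8](S))) → 3
  (γ[g; SUM(a)→e](S) ∪ π[g,e](ρ[e/a](σ[g<8](S)))) → 8
  γ[g; COUNT(*)→c]((γ[g; SUM(a)→e](S) ∪ π[g,e](ρ[e/a](σ[g<8](S))))) → 5
  γ[c; MIN(g)→b](γ[g; COUNT(*)→c]((γ[g; SUM(a)→e](S) ∪ π[g,e](ρ[e/a](σ[g<8](S)))))) → 2
  π[b](γ[c; MIN(g)→b](γ[g; COUNT(*)→c]((γ[g; SUM(a)→e](S) ∪ π[g,e](ρ[e/a](σ[g<8](S))))))) → 2
E2 stepwise |·|:
  S → 5
  γ[g; SUM(a)→e](S) → 5
  S → 5
  σ[g<8](S) → 3
  ρ[e/a](σ[g<8](S)) → 3
  π[g,e](ρ[e/a](σ[g<8](S))) → 3
  (γ[g; SUM(a)→e](S) ∪ π[g,e](ρ[e/a](σ[g<8](S)))) → 8
  γ[g; COUNT(*)→c]((γ[g; SUM(a)→e](S) ∪ π[g,e](ρ[e/a](σ[g<8](S))))) → 5
  γ[c; SUM(g)→b](γ[g; COUNT(*)→c]((γ[g; SUM(a)→e](S) ∪ π[g,e](ρ[e/a](σ[g<8](S)))))) → 2
  π[b](γ[c; SUM(g)→b](γ[g; COUNT(*)→c]((γ[g; SUM(a)→e](S) ∪ π[g,e](ρ[e/a](σ[g<8](S))))))) → 2

E1 result:
b
4
8
E2 result:
b
17
17
Witness: (17,) appears 0× in E1 but 2× in E2.

no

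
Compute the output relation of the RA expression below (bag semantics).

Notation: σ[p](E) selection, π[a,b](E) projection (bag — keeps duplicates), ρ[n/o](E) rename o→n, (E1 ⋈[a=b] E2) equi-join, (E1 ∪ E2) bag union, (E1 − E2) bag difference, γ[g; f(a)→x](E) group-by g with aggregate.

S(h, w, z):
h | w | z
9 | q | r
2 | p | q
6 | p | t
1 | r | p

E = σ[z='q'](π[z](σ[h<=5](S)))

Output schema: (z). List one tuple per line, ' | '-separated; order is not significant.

Subexpression sizes:
  S → 4
  σ[h<=5](S) → 2
  π[z](σ[h<=5](S)) → 2
  σ[z='q'](π[z](σ[h<=5](S))) → 1

== RESULT ==
z
q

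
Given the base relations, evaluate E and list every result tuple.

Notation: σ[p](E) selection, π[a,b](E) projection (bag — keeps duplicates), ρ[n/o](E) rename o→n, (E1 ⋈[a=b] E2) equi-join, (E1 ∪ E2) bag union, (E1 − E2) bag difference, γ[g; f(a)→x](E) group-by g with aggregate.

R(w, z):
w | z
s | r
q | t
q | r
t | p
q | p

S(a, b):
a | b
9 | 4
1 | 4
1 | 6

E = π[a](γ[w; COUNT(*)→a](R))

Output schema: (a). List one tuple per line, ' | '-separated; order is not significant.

Stepwise |·|:
  R → 5
  γ[w; COUNT(*)→a](R) → 3
  π[a](γ[w; COUNT(*)→a](R)) → 3

== RESULT ==
a
1
1
3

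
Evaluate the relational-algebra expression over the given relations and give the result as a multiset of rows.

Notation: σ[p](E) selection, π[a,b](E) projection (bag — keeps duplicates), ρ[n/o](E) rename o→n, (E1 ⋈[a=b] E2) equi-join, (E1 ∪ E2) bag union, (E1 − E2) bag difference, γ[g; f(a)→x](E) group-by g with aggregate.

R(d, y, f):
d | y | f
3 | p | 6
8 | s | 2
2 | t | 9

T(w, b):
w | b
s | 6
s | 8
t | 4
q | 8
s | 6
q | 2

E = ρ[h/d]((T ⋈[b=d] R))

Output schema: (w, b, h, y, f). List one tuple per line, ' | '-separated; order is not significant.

Subexpression sizes:
  T → 6
  R → 3
  (T ⋈[b=d] R) → 3
  ρ[h/d]((T ⋈[b=d] R)) → 3

== RESULT ==
w | b | h | y | f
q | 2 | 2 | t | 9
q | 8 | 8 | s | 2
s | 8 | 8 | s | 2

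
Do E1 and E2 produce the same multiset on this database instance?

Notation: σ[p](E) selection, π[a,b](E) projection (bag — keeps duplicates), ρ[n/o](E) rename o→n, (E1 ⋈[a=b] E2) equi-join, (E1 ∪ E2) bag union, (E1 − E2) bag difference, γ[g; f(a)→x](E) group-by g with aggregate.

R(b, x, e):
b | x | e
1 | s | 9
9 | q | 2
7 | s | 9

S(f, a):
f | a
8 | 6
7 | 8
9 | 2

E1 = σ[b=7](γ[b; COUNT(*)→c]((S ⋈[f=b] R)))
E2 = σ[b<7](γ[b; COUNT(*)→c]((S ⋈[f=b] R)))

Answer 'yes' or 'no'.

E1 per-node cardinality:
  S → 3
  R → 3
  (S ⋈[f=b] R) → 2
  γ[b; COUNT(*)→c]((S ⋈[f=b] R)) → 2
  σ[b=7](γ[b; COUNT(*)→c]((S ⋈[f=b] R))) → 1
E2 per-node cardinality:
  S → 3
  R → 3
  (S ⋈[f=b] R) → 2
  γ[b; COUNT(*)→c]((S ⋈[f=b] R)) → 2
  σ[b<7](γ[b; COUNT(*)→c]((S ⋈[f=b] R))) → 0

E1 result:
b | c
7 | 1
E2 result:
b | c
(0 rows)
Witness: (7, 1) appears 1× in E1 but 0× in E2.

no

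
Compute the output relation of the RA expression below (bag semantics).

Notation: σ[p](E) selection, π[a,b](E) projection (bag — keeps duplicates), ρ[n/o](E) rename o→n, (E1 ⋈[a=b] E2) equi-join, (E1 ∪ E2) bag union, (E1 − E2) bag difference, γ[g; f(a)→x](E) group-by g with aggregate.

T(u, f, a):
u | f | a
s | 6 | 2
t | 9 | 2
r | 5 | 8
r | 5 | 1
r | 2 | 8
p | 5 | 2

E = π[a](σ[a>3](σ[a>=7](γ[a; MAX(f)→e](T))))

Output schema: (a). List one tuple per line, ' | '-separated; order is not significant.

Stepwise |·|:
  T → 6
  γ[a; MAX(f)→e](T) → 3
  σ[a>=7](γ[a; MAX(f)→e](T)) → 1
  σ[a>3](σ[a>=7](γ[a; MAX(f)→e](T))) → 1
  π[a](σ[a>3](σ[a>=7](γ[a; MAX(f)→e](T)))) → 1

== RESULT ==
a
8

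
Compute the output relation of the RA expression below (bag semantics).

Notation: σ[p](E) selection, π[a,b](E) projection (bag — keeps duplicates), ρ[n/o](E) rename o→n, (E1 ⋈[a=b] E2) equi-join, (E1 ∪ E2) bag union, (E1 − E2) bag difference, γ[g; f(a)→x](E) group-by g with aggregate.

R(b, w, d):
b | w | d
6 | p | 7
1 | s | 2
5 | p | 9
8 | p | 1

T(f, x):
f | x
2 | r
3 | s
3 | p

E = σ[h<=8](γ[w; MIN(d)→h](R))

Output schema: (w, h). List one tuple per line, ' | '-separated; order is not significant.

Per-node cardinality:
  R → 4
  γ[w; MIN(d)→h](R) → 2
  σ[h<=8](γ[w; MIN(d)→h](R)) → 2

== RESULT ==
w | h
p | 1
s | 2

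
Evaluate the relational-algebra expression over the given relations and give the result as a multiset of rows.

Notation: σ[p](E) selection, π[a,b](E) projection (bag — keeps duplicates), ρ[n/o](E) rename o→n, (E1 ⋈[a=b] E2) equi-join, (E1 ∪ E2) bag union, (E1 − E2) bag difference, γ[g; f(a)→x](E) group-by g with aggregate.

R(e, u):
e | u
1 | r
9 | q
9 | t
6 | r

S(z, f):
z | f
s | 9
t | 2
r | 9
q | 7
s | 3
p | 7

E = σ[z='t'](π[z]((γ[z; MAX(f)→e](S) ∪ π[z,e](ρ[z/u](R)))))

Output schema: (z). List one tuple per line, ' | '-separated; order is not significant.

Per-node cardinality:
  S → 6
  γ[z; MAX(f)→e](S) → 5
  R → 4
  ρ[z/u](R) → 4
  π[z,e](ρ[z/u](R)) → 4
  (γ[z; MAX(f)→e](S) ∪ π[z,e](ρ[z/u](R))) → 9
  π[z]((γ[z; MAX(f)→e](S) ∪ π[z,e](ρ[z/u](R)))) → 9
  σ[z='t'](π[z]((γ[z; MAX(f)→e](S) ∪ π[z,e](ρ[z/u](R))))) → 2

== RESULT ==
z
t
t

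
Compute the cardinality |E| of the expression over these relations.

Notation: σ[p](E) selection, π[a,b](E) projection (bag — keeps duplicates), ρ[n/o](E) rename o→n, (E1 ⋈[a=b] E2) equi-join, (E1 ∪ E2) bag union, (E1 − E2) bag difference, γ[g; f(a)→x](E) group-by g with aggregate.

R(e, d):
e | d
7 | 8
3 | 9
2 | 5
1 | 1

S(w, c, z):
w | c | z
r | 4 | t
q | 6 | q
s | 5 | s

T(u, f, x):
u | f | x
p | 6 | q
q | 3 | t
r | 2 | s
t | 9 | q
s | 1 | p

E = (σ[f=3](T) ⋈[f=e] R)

Per-node cardinality:
  T → 5
  σ[f=3](T) → 1
  R → 4
  (σ[f=3](T) ⋈[f=e] R) → 1

|E| = 1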